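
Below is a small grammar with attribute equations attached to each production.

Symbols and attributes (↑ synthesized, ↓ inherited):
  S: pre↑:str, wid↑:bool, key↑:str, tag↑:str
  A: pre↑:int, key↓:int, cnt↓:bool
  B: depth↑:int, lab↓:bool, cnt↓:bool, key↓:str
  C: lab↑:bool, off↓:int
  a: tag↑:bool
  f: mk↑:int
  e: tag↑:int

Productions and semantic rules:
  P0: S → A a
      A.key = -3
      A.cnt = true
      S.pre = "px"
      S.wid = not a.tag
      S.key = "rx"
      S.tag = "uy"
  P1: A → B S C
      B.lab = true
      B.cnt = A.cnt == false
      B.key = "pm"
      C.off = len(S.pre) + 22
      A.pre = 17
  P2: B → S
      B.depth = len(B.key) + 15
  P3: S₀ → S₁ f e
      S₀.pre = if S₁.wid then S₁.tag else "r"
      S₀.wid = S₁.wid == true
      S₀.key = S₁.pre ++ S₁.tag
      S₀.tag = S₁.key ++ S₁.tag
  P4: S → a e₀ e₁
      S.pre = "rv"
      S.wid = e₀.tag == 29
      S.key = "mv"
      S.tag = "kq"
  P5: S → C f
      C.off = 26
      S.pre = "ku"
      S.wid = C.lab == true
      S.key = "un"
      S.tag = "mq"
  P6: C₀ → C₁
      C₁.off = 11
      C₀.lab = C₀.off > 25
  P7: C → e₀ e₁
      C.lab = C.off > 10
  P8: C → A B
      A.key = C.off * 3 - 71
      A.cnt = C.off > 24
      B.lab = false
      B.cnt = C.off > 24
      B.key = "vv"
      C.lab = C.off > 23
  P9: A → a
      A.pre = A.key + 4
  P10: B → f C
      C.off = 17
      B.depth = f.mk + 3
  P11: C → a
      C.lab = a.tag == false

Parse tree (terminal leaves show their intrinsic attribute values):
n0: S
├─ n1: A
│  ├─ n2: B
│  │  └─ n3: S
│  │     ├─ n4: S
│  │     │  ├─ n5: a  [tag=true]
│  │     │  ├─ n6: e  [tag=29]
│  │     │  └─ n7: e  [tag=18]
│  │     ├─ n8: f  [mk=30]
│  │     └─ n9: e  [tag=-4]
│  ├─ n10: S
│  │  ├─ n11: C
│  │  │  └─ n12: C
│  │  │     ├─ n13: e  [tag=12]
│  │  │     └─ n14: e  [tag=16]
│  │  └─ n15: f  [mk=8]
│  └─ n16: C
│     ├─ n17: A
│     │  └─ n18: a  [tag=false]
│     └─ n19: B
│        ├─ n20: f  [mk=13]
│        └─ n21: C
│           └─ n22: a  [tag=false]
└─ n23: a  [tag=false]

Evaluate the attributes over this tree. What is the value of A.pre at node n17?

5

1. n1.key = -3  [-3]
2. n1.cnt = true  [true]
3. n2.lab = true  [true]
4. n2.cnt = false  [A.cnt == false]
5. n2.key = "pm"  ["pm"]
6. n5.tag = true  [terminal]
7. n6.tag = 29  [terminal]
8. n7.tag = 18  [terminal]
9. n4.pre = "rv"  ["rv"]
10. n4.wid = true  [e₀.tag == 29]
11. n4.key = "mv"  ["mv"]
12. n4.tag = "kq"  ["kq"]
13. n8.mk = 30  [terminal]
14. n9.tag = -4  [terminal]
15. n3.pre = "kq"  [if S₁.wid then S₁.tag else "r"]
16. n3.wid = true  [S₁.wid == true]
17. n3.key = "rvkq"  [S₁.pre ++ S₁.tag]
18. n3.tag = "mvkq"  [S₁.key ++ S₁.tag]
19. n2.depth = 17  [len(B.key) + 15]
20. n11.off = 26  [26]
21. n12.off = 11  [11]
22. n13.tag = 12  [terminal]
23. n14.tag = 16  [terminal]
24. n12.lab = true  [C.off > 10]
25. n11.lab = true  [C₀.off > 25]
26. n15.mk = 8  [terminal]
27. n10.pre = "ku"  ["ku"]
28. n10.wid = true  [C.lab == true]
29. n10.key = "un"  ["un"]
30. n10.tag = "mq"  ["mq"]
31. n16.off = 24  [len(S.pre) + 22]
32. n17.key = 1  [C.off * 3 - 71]
33. n17.cnt = false  [C.off > 24]
34. n18.tag = false  [terminal]
35. n17.pre = 5  [A.key + 4]
36. n19.lab = false  [false]
37. n19.cnt = false  [C.off > 24]
38. n19.key = "vv"  ["vv"]
39. n20.mk = 13  [terminal]
40. n21.off = 17  [17]
41. n22.tag = false  [terminal]
42. n21.lab = true  [a.tag == false]
43. n19.depth = 16  [f.mk + 3]
44. n16.lab = true  [C.off > 23]
45. n1.pre = 17  [17]
46. n23.tag = false  [terminal]
47. n0.pre = "px"  ["px"]
48. n0.wid = true  [not a.tag]
49. n0.key = "rx"  ["rx"]
50. n0.tag = "uy"  ["uy"]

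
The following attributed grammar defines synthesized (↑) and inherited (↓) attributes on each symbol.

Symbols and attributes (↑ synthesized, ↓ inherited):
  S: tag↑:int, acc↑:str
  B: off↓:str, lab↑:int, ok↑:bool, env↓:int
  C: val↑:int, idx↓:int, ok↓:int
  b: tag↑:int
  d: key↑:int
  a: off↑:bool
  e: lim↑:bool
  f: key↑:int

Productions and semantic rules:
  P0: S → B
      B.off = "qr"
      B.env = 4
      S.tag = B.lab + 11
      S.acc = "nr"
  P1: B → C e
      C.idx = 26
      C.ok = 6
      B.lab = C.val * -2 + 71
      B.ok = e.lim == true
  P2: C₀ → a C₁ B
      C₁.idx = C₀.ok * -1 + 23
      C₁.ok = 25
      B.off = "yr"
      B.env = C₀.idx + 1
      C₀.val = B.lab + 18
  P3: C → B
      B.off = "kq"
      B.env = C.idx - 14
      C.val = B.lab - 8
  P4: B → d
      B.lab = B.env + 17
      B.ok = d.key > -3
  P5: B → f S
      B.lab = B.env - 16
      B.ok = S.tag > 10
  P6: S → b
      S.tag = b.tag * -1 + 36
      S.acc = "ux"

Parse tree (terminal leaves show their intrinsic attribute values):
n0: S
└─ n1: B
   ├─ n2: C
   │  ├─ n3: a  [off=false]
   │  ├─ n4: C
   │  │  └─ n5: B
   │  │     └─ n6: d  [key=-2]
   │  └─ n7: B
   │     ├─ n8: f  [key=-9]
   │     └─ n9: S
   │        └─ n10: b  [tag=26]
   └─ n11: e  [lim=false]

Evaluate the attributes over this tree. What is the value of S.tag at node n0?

24

1. n1.off = "qr"  ["qr"]
2. n1.env = 4  [4]
3. n2.idx = 26  [26]
4. n2.ok = 6  [6]
5. n3.off = false  [terminal]
6. n4.idx = 17  [C₀.ok * -1 + 23]
7. n4.ok = 25  [25]
8. n5.off = "kq"  ["kq"]
9. n5.env = 3  [C.idx - 14]
10. n6.key = -2  [terminal]
11. n5.lab = 20  [B.env + 17]
12. n5.ok = true  [d.key > -3]
13. n4.val = 12  [B.lab - 8]
14. n7.off = "yr"  ["yr"]
15. n7.env = 27  [C₀.idx + 1]
16. n8.key = -9  [terminal]
17. n10.tag = 26  [terminal]
18. n9.tag = 10  [b.tag * -1 + 36]
19. n9.acc = "ux"  ["ux"]
20. n7.lab = 11  [B.env - 16]
21. n7.ok = false  [S.tag > 10]
22. n2.val = 29  [B.lab + 18]
23. n11.lim = false  [terminal]
24. n1.lab = 13  [C.val * -2 + 71]
25. n1.ok = false  [e.lim == true]
26. n0.tag = 24  [B.lab + 11]
27. n0.acc = "nr"  ["nr"]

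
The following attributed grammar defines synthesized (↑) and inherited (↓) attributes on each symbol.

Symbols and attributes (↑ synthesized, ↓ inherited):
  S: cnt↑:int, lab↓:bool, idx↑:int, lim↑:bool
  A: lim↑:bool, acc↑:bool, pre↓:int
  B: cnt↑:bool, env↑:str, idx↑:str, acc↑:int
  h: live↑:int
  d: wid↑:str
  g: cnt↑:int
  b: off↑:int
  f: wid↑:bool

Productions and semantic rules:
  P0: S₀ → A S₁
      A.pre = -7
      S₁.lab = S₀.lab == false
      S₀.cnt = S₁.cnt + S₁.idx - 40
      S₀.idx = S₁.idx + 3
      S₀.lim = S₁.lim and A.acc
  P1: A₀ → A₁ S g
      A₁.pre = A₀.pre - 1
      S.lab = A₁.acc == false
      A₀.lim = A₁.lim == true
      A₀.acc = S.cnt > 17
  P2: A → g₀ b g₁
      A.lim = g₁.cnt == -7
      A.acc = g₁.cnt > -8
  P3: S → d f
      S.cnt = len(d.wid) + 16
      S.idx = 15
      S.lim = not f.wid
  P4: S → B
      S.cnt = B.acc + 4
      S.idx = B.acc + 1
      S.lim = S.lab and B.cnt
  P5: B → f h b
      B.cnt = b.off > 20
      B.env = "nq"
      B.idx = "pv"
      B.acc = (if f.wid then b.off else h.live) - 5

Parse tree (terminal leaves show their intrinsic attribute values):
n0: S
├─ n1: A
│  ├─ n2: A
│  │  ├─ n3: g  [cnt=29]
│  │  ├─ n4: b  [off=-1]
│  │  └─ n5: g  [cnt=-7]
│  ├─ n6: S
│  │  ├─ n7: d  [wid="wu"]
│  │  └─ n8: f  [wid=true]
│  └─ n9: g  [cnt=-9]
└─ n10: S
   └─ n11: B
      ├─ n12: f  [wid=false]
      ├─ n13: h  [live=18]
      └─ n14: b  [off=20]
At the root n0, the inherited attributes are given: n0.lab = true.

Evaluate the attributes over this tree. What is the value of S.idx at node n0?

17

1. n0.lab = true  [given at root]
2. n1.pre = -7  [-7]
3. n2.pre = -8  [A₀.pre - 1]
4. n3.cnt = 29  [terminal]
5. n4.off = -1  [terminal]
6. n5.cnt = -7  [terminal]
7. n2.lim = true  [g₁.cnt == -7]
8. n2.acc = true  [g₁.cnt > -8]
9. n6.lab = false  [A₁.acc == false]
10. n7.wid = "wu"  [terminal]
11. n8.wid = true  [terminal]
12. n6.cnt = 18  [len(d.wid) + 16]
13. n6.idx = 15  [15]
14. n6.lim = false  [not f.wid]
15. n9.cnt = -9  [terminal]
16. n1.lim = true  [A₁.lim == true]
17. n1.acc = true  [S.cnt > 17]
18. n10.lab = false  [S₀.lab == false]
19. n12.wid = false  [terminal]
20. n13.live = 18  [terminal]
21. n14.off = 20  [terminal]
22. n11.cnt = false  [b.off > 20]
23. n11.env = "nq"  ["nq"]
24. n11.idx = "pv"  ["pv"]
25. n11.acc = 13  [(if f.wid then b.off else h.live) - 5]
26. n10.cnt = 17  [B.acc + 4]
27. n10.idx = 14  [B.acc + 1]
28. n10.lim = false  [S.lab and B.cnt]
29. n0.cnt = -9  [S₁.cnt + S₁.idx - 40]
30. n0.idx = 17  [S₁.idx + 3]
31. n0.lim = false  [S₁.lim and A.acc]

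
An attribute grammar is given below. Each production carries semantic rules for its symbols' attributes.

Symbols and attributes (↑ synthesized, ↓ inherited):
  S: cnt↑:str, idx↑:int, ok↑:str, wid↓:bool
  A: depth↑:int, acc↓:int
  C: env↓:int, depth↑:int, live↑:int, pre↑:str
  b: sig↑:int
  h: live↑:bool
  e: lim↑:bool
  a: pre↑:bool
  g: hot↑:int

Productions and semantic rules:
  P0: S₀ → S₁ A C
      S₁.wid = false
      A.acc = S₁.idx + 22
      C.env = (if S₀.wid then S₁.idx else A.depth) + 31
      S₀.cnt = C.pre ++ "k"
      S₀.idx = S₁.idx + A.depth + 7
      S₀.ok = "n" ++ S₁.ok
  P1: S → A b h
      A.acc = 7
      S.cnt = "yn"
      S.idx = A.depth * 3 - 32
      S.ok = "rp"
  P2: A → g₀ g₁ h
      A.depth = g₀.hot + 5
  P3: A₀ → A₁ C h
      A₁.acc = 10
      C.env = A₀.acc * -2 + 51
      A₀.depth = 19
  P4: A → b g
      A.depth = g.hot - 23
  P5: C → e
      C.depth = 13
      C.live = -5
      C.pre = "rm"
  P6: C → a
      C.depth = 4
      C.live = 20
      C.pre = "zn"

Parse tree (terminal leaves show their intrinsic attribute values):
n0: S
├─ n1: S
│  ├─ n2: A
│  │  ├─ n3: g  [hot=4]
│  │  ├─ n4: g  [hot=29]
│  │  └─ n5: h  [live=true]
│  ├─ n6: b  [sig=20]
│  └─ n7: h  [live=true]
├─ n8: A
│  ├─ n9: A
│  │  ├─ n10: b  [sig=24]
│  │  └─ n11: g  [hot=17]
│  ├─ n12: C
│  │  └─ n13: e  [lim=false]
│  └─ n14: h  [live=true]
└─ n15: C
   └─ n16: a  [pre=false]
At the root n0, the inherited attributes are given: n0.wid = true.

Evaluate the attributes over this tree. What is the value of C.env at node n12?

17

1. n0.wid = true  [given at root]
2. n1.wid = false  [false]
3. n2.acc = 7  [7]
4. n3.hot = 4  [terminal]
5. n4.hot = 29  [terminal]
6. n5.live = true  [terminal]
7. n2.depth = 9  [g₀.hot + 5]
8. n6.sig = 20  [terminal]
9. n7.live = true  [terminal]
10. n1.cnt = "yn"  ["yn"]
11. n1.idx = -5  [A.depth * 3 - 32]
12. n1.ok = "rp"  ["rp"]
13. n8.acc = 17  [S₁.idx + 22]
14. n9.acc = 10  [10]
15. n10.sig = 24  [terminal]
16. n11.hot = 17  [terminal]
17. n9.depth = -6  [g.hot - 23]
18. n12.env = 17  [A₀.acc * -2 + 51]
19. n13.lim = false  [terminal]
20. n12.depth = 13  [13]
21. n12.live = -5  [-5]
22. n12.pre = "rm"  ["rm"]
23. n14.live = true  [terminal]
24. n8.depth = 19  [19]
25. n15.env = 26  [(if S₀.wid then S₁.idx else A.depth) + 31]
26. n16.pre = false  [terminal]
27. n15.depth = 4  [4]
28. n15.live = 20  [20]
29. n15.pre = "zn"  ["zn"]
30. n0.cnt = "znk"  [C.pre ++ "k"]
31. n0.idx = 21  [S₁.idx + A.depth + 7]
32. n0.ok = "nrp"  ["n" ++ S₁.ok]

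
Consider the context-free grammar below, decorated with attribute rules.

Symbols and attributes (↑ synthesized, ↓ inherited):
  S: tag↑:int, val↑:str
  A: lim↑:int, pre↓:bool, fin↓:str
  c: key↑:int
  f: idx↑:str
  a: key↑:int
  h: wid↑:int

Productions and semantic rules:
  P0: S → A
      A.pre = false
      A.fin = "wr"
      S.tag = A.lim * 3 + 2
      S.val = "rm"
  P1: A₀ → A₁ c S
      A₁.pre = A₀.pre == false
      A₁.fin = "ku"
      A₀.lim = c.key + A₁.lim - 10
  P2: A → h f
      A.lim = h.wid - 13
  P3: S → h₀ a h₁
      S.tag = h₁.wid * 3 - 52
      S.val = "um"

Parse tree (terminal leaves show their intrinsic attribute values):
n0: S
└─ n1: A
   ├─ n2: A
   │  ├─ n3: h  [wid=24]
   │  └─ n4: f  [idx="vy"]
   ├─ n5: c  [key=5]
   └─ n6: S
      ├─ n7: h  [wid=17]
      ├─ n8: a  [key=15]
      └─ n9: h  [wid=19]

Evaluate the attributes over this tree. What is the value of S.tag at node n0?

20

1. n1.pre = false  [false]
2. n1.fin = "wr"  ["wr"]
3. n2.pre = true  [A₀.pre == false]
4. n2.fin = "ku"  ["ku"]
5. n3.wid = 24  [terminal]
6. n4.idx = "vy"  [terminal]
7. n2.lim = 11  [h.wid - 13]
8. n5.key = 5  [terminal]
9. n7.wid = 17  [terminal]
10. n8.key = 15  [terminal]
11. n9.wid = 19  [terminal]
12. n6.tag = 5  [h₁.wid * 3 - 52]
13. n6.val = "um"  ["um"]
14. n1.lim = 6  [c.key + A₁.lim - 10]
15. n0.tag = 20  [A.lim * 3 + 2]
16. n0.val = "rm"  ["rm"]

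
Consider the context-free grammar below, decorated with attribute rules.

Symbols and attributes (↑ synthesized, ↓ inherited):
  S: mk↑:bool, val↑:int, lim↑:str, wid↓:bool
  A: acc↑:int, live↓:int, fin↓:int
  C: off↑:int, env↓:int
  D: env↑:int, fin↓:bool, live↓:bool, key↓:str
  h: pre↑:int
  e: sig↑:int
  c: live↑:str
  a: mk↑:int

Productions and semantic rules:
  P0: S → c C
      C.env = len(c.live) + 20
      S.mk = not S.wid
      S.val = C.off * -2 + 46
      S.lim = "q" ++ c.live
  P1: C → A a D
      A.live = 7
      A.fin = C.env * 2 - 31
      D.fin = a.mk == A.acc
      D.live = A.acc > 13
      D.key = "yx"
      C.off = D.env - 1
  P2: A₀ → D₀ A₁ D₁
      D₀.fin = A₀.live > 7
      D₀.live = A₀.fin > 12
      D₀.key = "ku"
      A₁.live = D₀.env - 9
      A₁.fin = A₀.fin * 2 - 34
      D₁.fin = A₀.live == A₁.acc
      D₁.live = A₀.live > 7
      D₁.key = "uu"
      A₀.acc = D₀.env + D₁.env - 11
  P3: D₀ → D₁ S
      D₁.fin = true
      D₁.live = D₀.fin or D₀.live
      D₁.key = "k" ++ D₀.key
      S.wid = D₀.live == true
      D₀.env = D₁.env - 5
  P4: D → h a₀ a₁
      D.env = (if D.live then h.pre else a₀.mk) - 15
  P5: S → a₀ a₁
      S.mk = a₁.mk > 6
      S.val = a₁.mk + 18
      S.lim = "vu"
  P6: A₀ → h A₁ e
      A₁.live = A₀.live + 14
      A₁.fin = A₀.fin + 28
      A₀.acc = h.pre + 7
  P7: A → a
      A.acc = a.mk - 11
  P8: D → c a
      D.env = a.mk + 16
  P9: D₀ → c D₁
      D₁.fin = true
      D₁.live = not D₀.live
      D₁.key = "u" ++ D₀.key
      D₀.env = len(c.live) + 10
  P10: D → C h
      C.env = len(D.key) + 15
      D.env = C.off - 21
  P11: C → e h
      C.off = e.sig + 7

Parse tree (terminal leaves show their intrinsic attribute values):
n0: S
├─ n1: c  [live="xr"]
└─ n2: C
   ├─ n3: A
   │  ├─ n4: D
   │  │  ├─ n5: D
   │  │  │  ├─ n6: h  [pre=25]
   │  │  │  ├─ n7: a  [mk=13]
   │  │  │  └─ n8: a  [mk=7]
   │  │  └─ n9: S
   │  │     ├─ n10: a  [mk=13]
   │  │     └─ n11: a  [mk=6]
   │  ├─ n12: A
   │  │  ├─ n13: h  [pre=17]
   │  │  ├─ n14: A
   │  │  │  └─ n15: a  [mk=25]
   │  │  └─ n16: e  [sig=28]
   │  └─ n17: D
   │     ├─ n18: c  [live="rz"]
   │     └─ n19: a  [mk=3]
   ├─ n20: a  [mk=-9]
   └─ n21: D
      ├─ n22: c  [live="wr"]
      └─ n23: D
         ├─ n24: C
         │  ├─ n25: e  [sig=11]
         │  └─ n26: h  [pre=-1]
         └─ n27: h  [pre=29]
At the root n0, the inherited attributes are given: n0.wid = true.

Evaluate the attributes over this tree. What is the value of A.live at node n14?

10

1. n0.wid = true  [given at root]
2. n1.live = "xr"  [terminal]
3. n2.env = 22  [len(c.live) + 20]
4. n3.live = 7  [7]
5. n3.fin = 13  [C.env * 2 - 31]
6. n4.fin = false  [A₀.live > 7]
7. n4.live = true  [A₀.fin > 12]
8. n4.key = "ku"  ["ku"]
9. n5.fin = true  [true]
10. n5.live = true  [D₀.fin or D₀.live]
11. n5.key = "kku"  ["k" ++ D₀.key]
12. n6.pre = 25  [terminal]
13. n7.mk = 13  [terminal]
14. n8.mk = 7  [terminal]
15. n5.env = 10  [(if D.live then h.pre else a₀.mk) - 15]
16. n9.wid = true  [D₀.live == true]
17. n10.mk = 13  [terminal]
18. n11.mk = 6  [terminal]
19. n9.mk = false  [a₁.mk > 6]
20. n9.val = 24  [a₁.mk + 18]
21. n9.lim = "vu"  ["vu"]
22. n4.env = 5  [D₁.env - 5]
23. n12.live = -4  [D₀.env - 9]
24. n12.fin = -8  [A₀.fin * 2 - 34]
25. n13.pre = 17  [terminal]
26. n14.live = 10  [A₀.live + 14]
27. n14.fin = 20  [A₀.fin + 28]
28. n15.mk = 25  [terminal]
29. n14.acc = 14  [a.mk - 11]
30. n16.sig = 28  [terminal]
31. n12.acc = 24  [h.pre + 7]
32. n17.fin = false  [A₀.live == A₁.acc]
33. n17.live = false  [A₀.live > 7]
34. n17.key = "uu"  ["uu"]
35. n18.live = "rz"  [terminal]
36. n19.mk = 3  [terminal]
37. n17.env = 19  [a.mk + 16]
38. n3.acc = 13  [D₀.env + D₁.env - 11]
39. n20.mk = -9  [terminal]
40. n21.fin = false  [a.mk == A.acc]
41. n21.live = false  [A.acc > 13]
42. n21.key = "yx"  ["yx"]
43. n22.live = "wr"  [terminal]
44. n23.fin = true  [true]
45. n23.live = true  [not D₀.live]
46. n23.key = "uyx"  ["u" ++ D₀.key]
47. n24.env = 18  [len(D.key) + 15]
48. n25.sig = 11  [terminal]
49. n26.pre = -1  [terminal]
50. n24.off = 18  [e.sig + 7]
51. n27.pre = 29  [terminal]
52. n23.env = -3  [C.off - 21]
53. n21.env = 12  [len(c.live) + 10]
54. n2.off = 11  [D.env - 1]
55. n0.mk = false  [not S.wid]
56. n0.val = 24  [C.off * -2 + 46]
57. n0.lim = "qxr"  ["q" ++ c.live]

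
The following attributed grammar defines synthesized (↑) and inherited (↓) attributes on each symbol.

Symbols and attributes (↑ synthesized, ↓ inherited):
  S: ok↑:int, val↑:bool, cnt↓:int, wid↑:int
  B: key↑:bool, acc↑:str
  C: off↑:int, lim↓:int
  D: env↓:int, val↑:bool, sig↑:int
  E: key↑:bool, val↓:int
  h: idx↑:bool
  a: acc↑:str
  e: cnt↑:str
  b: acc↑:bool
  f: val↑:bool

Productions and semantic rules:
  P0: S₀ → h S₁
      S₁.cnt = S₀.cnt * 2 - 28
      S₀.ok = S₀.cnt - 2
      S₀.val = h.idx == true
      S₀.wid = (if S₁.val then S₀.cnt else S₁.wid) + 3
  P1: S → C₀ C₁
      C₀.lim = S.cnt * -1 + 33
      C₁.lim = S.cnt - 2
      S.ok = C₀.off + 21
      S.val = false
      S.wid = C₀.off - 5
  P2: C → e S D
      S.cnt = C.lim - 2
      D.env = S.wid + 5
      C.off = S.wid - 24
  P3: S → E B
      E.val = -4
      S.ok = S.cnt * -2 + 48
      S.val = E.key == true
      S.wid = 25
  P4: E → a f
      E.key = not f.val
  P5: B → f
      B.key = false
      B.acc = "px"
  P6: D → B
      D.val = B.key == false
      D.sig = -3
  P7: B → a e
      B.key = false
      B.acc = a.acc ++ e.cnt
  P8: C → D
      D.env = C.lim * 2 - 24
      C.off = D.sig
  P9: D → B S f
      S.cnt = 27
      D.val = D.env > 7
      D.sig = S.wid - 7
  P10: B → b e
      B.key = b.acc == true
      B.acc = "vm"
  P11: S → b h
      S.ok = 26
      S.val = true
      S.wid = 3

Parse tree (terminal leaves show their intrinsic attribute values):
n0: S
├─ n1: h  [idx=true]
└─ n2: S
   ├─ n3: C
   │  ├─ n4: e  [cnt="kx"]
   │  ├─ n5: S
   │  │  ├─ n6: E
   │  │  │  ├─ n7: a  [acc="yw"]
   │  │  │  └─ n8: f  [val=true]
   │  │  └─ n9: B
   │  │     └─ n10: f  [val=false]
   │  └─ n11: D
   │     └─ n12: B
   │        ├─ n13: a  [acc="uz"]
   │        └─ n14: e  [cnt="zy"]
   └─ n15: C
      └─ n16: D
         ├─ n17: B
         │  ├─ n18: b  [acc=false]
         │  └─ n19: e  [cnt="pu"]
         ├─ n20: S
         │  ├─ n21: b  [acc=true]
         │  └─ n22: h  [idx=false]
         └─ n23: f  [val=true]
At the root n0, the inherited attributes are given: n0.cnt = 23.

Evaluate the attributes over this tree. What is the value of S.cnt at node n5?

1. n0.cnt = 23  [given at root]
2. n1.idx = true  [terminal]
3. n2.cnt = 18  [S₀.cnt * 2 - 28]
4. n3.lim = 15  [S.cnt * -1 + 33]
5. n4.cnt = "kx"  [terminal]
6. n5.cnt = 13  [C.lim - 2]
7. n6.val = -4  [-4]
8. n7.acc = "yw"  [terminal]
9. n8.val = true  [terminal]
10. n6.key = false  [not f.val]
11. n10.val = false  [terminal]
12. n9.key = false  [false]
13. n9.acc = "px"  ["px"]
14. n5.ok = 22  [S.cnt * -2 + 48]
15. n5.val = false  [E.key == true]
16. n5.wid = 25  [25]
17. n11.env = 30  [S.wid + 5]
18. n13.acc = "uz"  [terminal]
19. n14.cnt = "zy"  [terminal]
20. n12.key = false  [false]
21. n12.acc = "uzzy"  [a.acc ++ e.cnt]
22. n11.val = true  [B.key == false]
23. n11.sig = -3  [-3]
24. n3.off = 1  [S.wid - 24]
25. n15.lim = 16  [S.cnt - 2]
26. n16.env = 8  [C.lim * 2 - 24]
27. n18.acc = false  [terminal]
28. n19.cnt = "pu"  [terminal]
29. n17.key = false  [b.acc == true]
30. n17.acc = "vm"  ["vm"]
31. n20.cnt = 27  [27]
32. n21.acc = true  [terminal]
33. n22.idx = false  [terminal]
34. n20.ok = 26  [26]
35. n20.val = true  [true]
36. n20.wid = 3  [3]
37. n23.val = true  [terminal]
38. n16.val = true  [D.env > 7]
39. n16.sig = -4  [S.wid - 7]
40. n15.off = -4  [D.sig]
41. n2.ok = 22  [C₀.off + 21]
42. n2.val = false  [false]
43. n2.wid = -4  [C₀.off - 5]
44. n0.ok = 21  [S₀.cnt - 2]
45. n0.val = true  [h.idx == true]
46. n0.wid = -1  [(if S₁.val then S₀.cnt else S₁.wid) + 3]

13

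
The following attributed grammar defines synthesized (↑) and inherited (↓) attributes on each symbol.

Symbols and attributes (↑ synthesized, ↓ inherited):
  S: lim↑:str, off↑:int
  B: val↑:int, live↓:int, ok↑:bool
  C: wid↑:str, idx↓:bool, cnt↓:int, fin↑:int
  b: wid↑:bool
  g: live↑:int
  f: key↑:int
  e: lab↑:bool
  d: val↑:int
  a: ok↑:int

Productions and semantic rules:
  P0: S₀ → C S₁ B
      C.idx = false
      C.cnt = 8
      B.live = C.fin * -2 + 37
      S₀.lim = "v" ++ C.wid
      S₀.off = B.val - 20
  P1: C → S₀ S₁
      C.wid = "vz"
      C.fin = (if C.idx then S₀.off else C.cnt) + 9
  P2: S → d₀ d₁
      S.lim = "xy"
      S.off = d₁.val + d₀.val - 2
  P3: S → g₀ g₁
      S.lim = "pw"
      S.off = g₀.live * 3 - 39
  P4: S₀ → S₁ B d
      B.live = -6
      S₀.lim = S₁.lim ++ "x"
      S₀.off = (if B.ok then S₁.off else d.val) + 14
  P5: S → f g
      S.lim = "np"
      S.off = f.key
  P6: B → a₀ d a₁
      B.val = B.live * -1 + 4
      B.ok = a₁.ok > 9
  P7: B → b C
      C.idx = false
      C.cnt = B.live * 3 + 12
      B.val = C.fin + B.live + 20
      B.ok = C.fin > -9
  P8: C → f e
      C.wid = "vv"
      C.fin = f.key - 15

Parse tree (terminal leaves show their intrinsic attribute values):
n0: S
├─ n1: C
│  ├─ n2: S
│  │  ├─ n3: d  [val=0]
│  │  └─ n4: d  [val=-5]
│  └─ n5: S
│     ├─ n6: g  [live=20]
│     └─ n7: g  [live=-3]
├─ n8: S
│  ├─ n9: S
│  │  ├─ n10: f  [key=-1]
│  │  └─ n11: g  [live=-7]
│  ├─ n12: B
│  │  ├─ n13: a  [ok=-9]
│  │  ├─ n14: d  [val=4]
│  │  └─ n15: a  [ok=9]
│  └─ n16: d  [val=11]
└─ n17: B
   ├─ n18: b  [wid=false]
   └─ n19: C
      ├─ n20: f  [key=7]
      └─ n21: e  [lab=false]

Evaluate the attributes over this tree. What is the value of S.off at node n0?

1. n1.idx = false  [false]
2. n1.cnt = 8  [8]
3. n3.val = 0  [terminal]
4. n4.val = -5  [terminal]
5. n2.lim = "xy"  ["xy"]
6. n2.off = -7  [d₁.val + d₀.val - 2]
7. n6.live = 20  [terminal]
8. n7.live = -3  [terminal]
9. n5.lim = "pw"  ["pw"]
10. n5.off = 21  [g₀.live * 3 - 39]
11. n1.wid = "vz"  ["vz"]
12. n1.fin = 17  [(if C.idx then S₀.off else C.cnt) + 9]
13. n10.key = -1  [terminal]
14. n11.live = -7  [terminal]
15. n9.lim = "np"  ["np"]
16. n9.off = -1  [f.key]
17. n12.live = -6  [-6]
18. n13.ok = -9  [terminal]
19. n14.val = 4  [terminal]
20. n15.ok = 9  [terminal]
21. n12.val = 10  [B.live * -1 + 4]
22. n12.ok = false  [a₁.ok > 9]
23. n16.val = 11  [terminal]
24. n8.lim = "npx"  [S₁.lim ++ "x"]
25. n8.off = 25  [(if B.ok then S₁.off else d.val) + 14]
26. n17.live = 3  [C.fin * -2 + 37]
27. n18.wid = false  [terminal]
28. n19.idx = false  [false]
29. n19.cnt = 21  [B.live * 3 + 12]
30. n20.key = 7  [terminal]
31. n21.lab = false  [terminal]
32. n19.wid = "vv"  ["vv"]
33. n19.fin = -8  [f.key - 15]
34. n17.val = 15  [C.fin + B.live + 20]
35. n17.ok = true  [C.fin > -9]
36. n0.lim = "vvz"  ["v" ++ C.wid]
37. n0.off = -5  [B.val - 20]

-5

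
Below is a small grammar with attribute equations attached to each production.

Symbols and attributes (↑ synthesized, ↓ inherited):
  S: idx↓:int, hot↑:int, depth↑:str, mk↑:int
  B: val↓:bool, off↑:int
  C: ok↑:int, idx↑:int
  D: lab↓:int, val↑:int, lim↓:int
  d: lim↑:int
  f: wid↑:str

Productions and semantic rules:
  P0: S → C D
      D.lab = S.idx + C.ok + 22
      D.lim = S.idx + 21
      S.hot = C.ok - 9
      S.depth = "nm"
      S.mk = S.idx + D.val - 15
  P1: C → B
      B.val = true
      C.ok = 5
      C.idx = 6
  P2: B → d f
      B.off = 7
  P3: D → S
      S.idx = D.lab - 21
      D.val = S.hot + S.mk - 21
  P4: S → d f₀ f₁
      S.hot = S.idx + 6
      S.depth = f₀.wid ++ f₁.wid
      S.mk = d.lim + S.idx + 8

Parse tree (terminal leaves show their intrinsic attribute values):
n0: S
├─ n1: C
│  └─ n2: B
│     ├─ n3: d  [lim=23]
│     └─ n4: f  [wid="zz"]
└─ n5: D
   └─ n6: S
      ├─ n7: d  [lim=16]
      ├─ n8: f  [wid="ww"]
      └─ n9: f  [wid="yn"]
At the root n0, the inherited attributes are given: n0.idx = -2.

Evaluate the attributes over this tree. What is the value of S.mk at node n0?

0

1. n0.idx = -2  [given at root]
2. n2.val = true  [true]
3. n3.lim = 23  [terminal]
4. n4.wid = "zz"  [terminal]
5. n2.off = 7  [7]
6. n1.ok = 5  [5]
7. n1.idx = 6  [6]
8. n5.lab = 25  [S.idx + C.ok + 22]
9. n5.lim = 19  [S.idx + 21]
10. n6.idx = 4  [D.lab - 21]
11. n7.lim = 16  [terminal]
12. n8.wid = "ww"  [terminal]
13. n9.wid = "yn"  [terminal]
14. n6.hot = 10  [S.idx + 6]
15. n6.depth = "wwyn"  [f₀.wid ++ f₁.wid]
16. n6.mk = 28  [d.lim + S.idx + 8]
17. n5.val = 17  [S.hot + S.mk - 21]
18. n0.hot = -4  [C.ok - 9]
19. n0.depth = "nm"  ["nm"]
20. n0.mk = 0  [S.idx + D.val - 15]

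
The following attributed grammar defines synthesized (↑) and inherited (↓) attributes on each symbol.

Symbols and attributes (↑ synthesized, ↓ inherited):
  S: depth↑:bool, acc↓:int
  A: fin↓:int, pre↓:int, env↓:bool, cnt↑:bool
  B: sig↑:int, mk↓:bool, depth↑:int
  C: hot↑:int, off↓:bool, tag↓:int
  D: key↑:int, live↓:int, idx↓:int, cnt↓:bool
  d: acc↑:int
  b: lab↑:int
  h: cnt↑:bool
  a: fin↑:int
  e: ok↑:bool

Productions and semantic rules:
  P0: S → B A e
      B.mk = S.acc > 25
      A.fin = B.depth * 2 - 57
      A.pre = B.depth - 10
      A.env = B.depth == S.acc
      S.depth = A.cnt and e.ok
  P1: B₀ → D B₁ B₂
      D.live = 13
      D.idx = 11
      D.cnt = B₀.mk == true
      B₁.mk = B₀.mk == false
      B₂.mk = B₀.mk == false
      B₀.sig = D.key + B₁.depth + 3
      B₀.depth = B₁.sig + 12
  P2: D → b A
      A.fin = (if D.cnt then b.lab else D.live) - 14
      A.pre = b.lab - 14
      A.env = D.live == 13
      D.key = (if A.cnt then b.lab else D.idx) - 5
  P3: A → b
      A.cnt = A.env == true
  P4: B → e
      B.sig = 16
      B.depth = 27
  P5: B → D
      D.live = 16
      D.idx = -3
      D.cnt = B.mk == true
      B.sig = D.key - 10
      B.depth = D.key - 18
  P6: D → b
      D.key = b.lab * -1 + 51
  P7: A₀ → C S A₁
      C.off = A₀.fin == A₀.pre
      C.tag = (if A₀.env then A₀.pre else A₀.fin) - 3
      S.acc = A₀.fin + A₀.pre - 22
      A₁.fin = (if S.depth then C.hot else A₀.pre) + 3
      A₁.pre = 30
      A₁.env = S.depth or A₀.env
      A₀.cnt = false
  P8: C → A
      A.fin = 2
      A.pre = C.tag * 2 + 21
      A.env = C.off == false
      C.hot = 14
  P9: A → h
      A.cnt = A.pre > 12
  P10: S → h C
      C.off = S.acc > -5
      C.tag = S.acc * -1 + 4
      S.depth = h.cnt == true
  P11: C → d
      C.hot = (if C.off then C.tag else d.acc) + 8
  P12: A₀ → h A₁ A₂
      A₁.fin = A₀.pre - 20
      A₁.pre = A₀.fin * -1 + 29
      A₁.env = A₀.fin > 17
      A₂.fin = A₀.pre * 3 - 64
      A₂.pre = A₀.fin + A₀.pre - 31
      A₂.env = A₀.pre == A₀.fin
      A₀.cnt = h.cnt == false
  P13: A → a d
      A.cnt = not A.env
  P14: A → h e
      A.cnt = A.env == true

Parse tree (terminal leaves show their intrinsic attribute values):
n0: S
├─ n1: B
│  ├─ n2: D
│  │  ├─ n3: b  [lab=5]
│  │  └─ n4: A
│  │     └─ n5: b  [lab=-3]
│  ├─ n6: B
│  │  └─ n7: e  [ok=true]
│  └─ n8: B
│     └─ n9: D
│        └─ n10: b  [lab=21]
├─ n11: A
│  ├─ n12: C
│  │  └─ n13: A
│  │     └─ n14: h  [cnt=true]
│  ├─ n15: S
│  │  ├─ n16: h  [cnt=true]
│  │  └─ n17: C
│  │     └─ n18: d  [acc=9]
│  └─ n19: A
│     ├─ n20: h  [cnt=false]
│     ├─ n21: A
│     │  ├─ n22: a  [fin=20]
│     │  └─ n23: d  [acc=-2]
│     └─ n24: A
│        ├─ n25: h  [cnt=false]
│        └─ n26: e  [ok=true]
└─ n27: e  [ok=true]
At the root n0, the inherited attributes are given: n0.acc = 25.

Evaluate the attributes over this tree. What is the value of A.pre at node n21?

1. n0.acc = 25  [given at root]
2. n1.mk = false  [S.acc > 25]
3. n2.live = 13  [13]
4. n2.idx = 11  [11]
5. n2.cnt = false  [B₀.mk == true]
6. n3.lab = 5  [terminal]
7. n4.fin = -1  [(if D.cnt then b.lab else D.live) - 14]
8. n4.pre = -9  [b.lab - 14]
9. n4.env = true  [D.live == 13]
10. n5.lab = -3  [terminal]
11. n4.cnt = true  [A.env == true]
12. n2.key = 0  [(if A.cnt then b.lab else D.idx) - 5]
13. n6.mk = true  [B₀.mk == false]
14. n7.ok = true  [terminal]
15. n6.sig = 16  [16]
16. n6.depth = 27  [27]
17. n8.mk = true  [B₀.mk == false]
18. n9.live = 16  [16]
19. n9.idx = -3  [-3]
20. n9.cnt = true  [B.mk == true]
21. n10.lab = 21  [terminal]
22. n9.key = 30  [b.lab * -1 + 51]
23. n8.sig = 20  [D.key - 10]
24. n8.depth = 12  [D.key - 18]
25. n1.sig = 30  [D.key + B₁.depth + 3]
26. n1.depth = 28  [B₁.sig + 12]
27. n11.fin = -1  [B.depth * 2 - 57]
28. n11.pre = 18  [B.depth - 10]
29. n11.env = false  [B.depth == S.acc]
30. n12.off = false  [A₀.fin == A₀.pre]
31. n12.tag = -4  [(if A₀.env then A₀.pre else A₀.fin) - 3]
32. n13.fin = 2  [2]
33. n13.pre = 13  [C.tag * 2 + 21]
34. n13.env = true  [C.off == false]
35. n14.cnt = true  [terminal]
36. n13.cnt = true  [A.pre > 12]
37. n12.hot = 14  [14]
38. n15.acc = -5  [A₀.fin + A₀.pre - 22]
39. n16.cnt = true  [terminal]
40. n17.off = false  [S.acc > -5]
41. n17.tag = 9  [S.acc * -1 + 4]
42. n18.acc = 9  [terminal]
43. n17.hot = 17  [(if C.off then C.tag else d.acc) + 8]
44. n15.depth = true  [h.cnt == true]
45. n19.fin = 17  [(if S.depth then C.hot else A₀.pre) + 3]
46. n19.pre = 30  [30]
47. n19.env = true  [S.depth or A₀.env]
48. n20.cnt = false  [terminal]
49. n21.fin = 10  [A₀.pre - 20]
50. n21.pre = 12  [A₀.fin * -1 + 29]
51. n21.env = false  [A₀.fin > 17]
52. n22.fin = 20  [terminal]
53. n23.acc = -2  [terminal]
54. n21.cnt = true  [not A.env]
55. n24.fin = 26  [A₀.pre * 3 - 64]
56. n24.pre = 16  [A₀.fin + A₀.pre - 31]
57. n24.env = false  [A₀.pre == A₀.fin]
58. n25.cnt = false  [terminal]
59. n26.ok = true  [terminal]
60. n24.cnt = false  [A.env == true]
61. n19.cnt = true  [h.cnt == false]
62. n11.cnt = false  [false]
63. n27.ok = true  [terminal]
64. n0.depth = false  [A.cnt and e.ok]

12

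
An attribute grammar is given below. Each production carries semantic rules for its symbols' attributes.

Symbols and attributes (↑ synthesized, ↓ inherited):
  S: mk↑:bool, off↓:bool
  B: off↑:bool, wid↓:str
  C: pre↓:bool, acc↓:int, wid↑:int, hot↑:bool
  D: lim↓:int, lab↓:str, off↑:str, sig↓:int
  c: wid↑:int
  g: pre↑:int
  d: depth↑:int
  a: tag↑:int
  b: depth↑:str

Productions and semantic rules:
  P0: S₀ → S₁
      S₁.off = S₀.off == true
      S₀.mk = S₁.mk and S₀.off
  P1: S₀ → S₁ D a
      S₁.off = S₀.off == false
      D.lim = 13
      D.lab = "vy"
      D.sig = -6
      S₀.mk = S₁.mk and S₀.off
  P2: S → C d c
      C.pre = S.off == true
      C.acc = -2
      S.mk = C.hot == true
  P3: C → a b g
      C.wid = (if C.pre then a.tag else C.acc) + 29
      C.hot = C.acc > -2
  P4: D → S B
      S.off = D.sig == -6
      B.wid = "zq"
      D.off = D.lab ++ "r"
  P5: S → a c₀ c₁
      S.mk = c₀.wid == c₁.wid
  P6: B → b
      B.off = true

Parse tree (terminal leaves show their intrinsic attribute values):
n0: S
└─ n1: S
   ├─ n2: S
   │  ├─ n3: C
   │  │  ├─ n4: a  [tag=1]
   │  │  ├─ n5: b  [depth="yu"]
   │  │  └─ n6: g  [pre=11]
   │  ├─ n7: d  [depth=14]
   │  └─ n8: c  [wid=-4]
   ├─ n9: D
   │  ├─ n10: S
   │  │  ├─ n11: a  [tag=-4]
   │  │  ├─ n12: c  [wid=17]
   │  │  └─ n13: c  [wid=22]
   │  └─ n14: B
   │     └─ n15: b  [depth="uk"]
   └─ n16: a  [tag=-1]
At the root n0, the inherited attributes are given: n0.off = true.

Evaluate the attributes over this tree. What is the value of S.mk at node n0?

false

1. n0.off = true  [given at root]
2. n1.off = true  [S₀.off == true]
3. n2.off = false  [S₀.off == false]
4. n3.pre = false  [S.off == true]
5. n3.acc = -2  [-2]
6. n4.tag = 1  [terminal]
7. n5.depth = "yu"  [terminal]
8. n6.pre = 11  [terminal]
9. n3.wid = 27  [(if C.pre then a.tag else C.acc) + 29]
10. n3.hot = false  [C.acc > -2]
11. n7.depth = 14  [terminal]
12. n8.wid = -4  [terminal]
13. n2.mk = false  [C.hot == true]
14. n9.lim = 13  [13]
15. n9.lab = "vy"  ["vy"]
16. n9.sig = -6  [-6]
17. n10.off = true  [D.sig == -6]
18. n11.tag = -4  [terminal]
19. n12.wid = 17  [terminal]
20. n13.wid = 22  [terminal]
21. n10.mk = false  [c₀.wid == c₁.wid]
22. n14.wid = "zq"  ["zq"]
23. n15.depth = "uk"  [terminal]
24. n14.off = true  [true]
25. n9.off = "vyr"  [D.lab ++ "r"]
26. n16.tag = -1  [terminal]
27. n1.mk = false  [S₁.mk and S₀.off]
28. n0.mk = false  [S₁.mk and S₀.off]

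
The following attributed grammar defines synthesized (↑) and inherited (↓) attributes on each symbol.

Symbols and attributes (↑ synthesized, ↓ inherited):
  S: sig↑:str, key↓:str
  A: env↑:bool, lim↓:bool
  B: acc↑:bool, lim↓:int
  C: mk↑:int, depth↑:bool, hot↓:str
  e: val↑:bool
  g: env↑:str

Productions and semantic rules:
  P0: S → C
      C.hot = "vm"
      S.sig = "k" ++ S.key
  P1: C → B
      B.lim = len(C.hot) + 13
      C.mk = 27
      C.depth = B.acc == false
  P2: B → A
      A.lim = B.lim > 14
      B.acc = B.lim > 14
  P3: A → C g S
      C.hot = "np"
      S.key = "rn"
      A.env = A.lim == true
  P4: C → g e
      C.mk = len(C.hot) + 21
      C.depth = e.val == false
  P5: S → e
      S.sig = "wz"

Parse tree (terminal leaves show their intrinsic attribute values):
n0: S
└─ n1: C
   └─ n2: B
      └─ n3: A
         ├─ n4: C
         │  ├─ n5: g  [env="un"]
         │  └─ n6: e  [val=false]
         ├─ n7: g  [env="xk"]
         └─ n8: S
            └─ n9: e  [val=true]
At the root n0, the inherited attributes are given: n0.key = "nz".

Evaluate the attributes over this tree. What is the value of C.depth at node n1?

1. n0.key = "nz"  [given at root]
2. n1.hot = "vm"  ["vm"]
3. n2.lim = 15  [len(C.hot) + 13]
4. n3.lim = true  [B.lim > 14]
5. n4.hot = "np"  ["np"]
6. n5.env = "un"  [terminal]
7. n6.val = false  [terminal]
8. n4.mk = 23  [len(C.hot) + 21]
9. n4.depth = true  [e.val == false]
10. n7.env = "xk"  [terminal]
11. n8.key = "rn"  ["rn"]
12. n9.val = true  [terminal]
13. n8.sig = "wz"  ["wz"]
14. n3.env = true  [A.lim == true]
15. n2.acc = true  [B.lim > 14]
16. n1.mk = 27  [27]
17. n1.depth = false  [B.acc == false]
18. n0.sig = "knz"  ["k" ++ S.key]

false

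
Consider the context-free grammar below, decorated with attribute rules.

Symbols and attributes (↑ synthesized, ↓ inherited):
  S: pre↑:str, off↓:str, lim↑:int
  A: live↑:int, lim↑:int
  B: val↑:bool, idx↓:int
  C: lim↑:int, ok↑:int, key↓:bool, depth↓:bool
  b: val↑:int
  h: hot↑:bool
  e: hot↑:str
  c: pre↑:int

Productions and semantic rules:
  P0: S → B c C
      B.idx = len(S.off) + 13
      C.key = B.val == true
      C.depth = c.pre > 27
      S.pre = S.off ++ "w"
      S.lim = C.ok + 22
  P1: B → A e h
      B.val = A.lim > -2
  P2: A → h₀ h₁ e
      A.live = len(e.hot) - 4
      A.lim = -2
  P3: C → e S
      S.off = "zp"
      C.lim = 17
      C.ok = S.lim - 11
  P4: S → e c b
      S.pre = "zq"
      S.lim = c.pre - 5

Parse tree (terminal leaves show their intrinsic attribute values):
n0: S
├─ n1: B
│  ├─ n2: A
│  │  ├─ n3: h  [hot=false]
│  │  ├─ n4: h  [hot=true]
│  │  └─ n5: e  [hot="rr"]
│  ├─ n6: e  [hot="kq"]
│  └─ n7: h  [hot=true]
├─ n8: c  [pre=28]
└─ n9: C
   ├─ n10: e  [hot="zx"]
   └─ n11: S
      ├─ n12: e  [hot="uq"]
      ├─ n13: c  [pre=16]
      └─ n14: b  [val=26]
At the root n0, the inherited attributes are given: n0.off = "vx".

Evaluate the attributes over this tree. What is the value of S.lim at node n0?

22

1. n0.off = "vx"  [given at root]
2. n1.idx = 15  [len(S.off) + 13]
3. n3.hot = false  [terminal]
4. n4.hot = true  [terminal]
5. n5.hot = "rr"  [terminal]
6. n2.live = -2  [len(e.hot) - 4]
7. n2.lim = -2  [-2]
8. n6.hot = "kq"  [terminal]
9. n7.hot = true  [terminal]
10. n1.val = false  [A.lim > -2]
11. n8.pre = 28  [terminal]
12. n9.key = false  [B.val == true]
13. n9.depth = true  [c.pre > 27]
14. n10.hot = "zx"  [terminal]
15. n11.off = "zp"  ["zp"]
16. n12.hot = "uq"  [terminal]
17. n13.pre = 16  [terminal]
18. n14.val = 26  [terminal]
19. n11.pre = "zq"  ["zq"]
20. n11.lim = 11  [c.pre - 5]
21. n9.lim = 17  [17]
22. n9.ok = 0  [S.lim - 11]
23. n0.pre = "vxw"  [S.off ++ "w"]
24. n0.lim = 22  [C.ok + 22]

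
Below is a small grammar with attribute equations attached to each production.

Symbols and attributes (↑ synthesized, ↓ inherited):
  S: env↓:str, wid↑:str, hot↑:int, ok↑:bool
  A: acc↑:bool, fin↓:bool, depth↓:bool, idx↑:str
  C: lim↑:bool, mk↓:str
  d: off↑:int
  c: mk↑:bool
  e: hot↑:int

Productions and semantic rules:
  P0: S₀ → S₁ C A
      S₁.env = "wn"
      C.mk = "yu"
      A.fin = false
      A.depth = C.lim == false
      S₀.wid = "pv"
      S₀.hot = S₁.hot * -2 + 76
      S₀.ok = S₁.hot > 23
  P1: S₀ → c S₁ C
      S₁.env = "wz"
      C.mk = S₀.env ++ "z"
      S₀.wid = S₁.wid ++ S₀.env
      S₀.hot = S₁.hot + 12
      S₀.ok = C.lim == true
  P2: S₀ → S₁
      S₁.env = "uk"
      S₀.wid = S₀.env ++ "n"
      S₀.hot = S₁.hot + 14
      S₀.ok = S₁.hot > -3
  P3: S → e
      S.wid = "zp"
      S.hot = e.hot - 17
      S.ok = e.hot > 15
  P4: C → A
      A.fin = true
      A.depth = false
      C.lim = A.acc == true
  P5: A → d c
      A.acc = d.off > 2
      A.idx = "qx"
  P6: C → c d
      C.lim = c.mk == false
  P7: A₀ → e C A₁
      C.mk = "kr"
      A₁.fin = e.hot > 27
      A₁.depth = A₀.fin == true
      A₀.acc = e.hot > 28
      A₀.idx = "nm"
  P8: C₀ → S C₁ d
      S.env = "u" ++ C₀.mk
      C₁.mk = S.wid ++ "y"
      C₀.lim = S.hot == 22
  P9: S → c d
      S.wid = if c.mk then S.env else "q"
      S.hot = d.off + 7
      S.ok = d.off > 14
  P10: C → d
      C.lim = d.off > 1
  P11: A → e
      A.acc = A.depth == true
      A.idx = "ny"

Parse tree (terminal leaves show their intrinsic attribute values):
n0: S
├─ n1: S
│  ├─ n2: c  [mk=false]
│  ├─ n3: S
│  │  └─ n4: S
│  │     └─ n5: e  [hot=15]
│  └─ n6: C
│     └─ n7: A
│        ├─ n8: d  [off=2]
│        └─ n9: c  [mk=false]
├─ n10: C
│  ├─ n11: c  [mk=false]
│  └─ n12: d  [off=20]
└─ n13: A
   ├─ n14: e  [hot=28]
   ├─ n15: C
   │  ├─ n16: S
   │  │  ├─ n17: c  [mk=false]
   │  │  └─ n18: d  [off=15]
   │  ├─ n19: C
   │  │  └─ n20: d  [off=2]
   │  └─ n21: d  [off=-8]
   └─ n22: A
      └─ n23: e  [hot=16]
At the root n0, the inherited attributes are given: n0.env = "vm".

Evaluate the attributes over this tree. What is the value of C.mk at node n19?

"qy"

1. n0.env = "vm"  [given at root]
2. n1.env = "wn"  ["wn"]
3. n2.mk = false  [terminal]
4. n3.env = "wz"  ["wz"]
5. n4.env = "uk"  ["uk"]
6. n5.hot = 15  [terminal]
7. n4.wid = "zp"  ["zp"]
8. n4.hot = -2  [e.hot - 17]
9. n4.ok = false  [e.hot > 15]
10. n3.wid = "wzn"  [S₀.env ++ "n"]
11. n3.hot = 12  [S₁.hot + 14]
12. n3.ok = true  [S₁.hot > -3]
13. n6.mk = "wnz"  [S₀.env ++ "z"]
14. n7.fin = true  [true]
15. n7.depth = false  [false]
16. n8.off = 2  [terminal]
17. n9.mk = false  [terminal]
18. n7.acc = false  [d.off > 2]
19. n7.idx = "qx"  ["qx"]
20. n6.lim = false  [A.acc == true]
21. n1.wid = "wznwn"  [S₁.wid ++ S₀.env]
22. n1.hot = 24  [S₁.hot + 12]
23. n1.ok = false  [C.lim == true]
24. n10.mk = "yu"  ["yu"]
25. n11.mk = false  [terminal]
26. n12.off = 20  [terminal]
27. n10.lim = true  [c.mk == false]
28. n13.fin = false  [false]
29. n13.depth = false  [C.lim == false]
30. n14.hot = 28  [terminal]
31. n15.mk = "kr"  ["kr"]
32. n16.env = "ukr"  ["u" ++ C₀.mk]
33. n17.mk = false  [terminal]
34. n18.off = 15  [terminal]
35. n16.wid = "q"  [if c.mk then S.env else "q"]
36. n16.hot = 22  [d.off + 7]
37. n16.ok = true  [d.off > 14]
38. n19.mk = "qy"  [S.wid ++ "y"]
39. n20.off = 2  [terminal]
40. n19.lim = true  [d.off > 1]
41. n21.off = -8  [terminal]
42. n15.lim = true  [S.hot == 22]
43. n22.fin = true  [e.hot > 27]
44. n22.depth = false  [A₀.fin == true]
45. n23.hot = 16  [terminal]
46. n22.acc = false  [A.depth == true]
47. n22.idx = "ny"  ["ny"]
48. n13.acc = false  [e.hot > 28]
49. n13.idx = "nm"  ["nm"]
50. n0.wid = "pv"  ["pv"]
51. n0.hot = 28  [S₁.hot * -2 + 76]
52. n0.ok = true  [S₁.hot > 23]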